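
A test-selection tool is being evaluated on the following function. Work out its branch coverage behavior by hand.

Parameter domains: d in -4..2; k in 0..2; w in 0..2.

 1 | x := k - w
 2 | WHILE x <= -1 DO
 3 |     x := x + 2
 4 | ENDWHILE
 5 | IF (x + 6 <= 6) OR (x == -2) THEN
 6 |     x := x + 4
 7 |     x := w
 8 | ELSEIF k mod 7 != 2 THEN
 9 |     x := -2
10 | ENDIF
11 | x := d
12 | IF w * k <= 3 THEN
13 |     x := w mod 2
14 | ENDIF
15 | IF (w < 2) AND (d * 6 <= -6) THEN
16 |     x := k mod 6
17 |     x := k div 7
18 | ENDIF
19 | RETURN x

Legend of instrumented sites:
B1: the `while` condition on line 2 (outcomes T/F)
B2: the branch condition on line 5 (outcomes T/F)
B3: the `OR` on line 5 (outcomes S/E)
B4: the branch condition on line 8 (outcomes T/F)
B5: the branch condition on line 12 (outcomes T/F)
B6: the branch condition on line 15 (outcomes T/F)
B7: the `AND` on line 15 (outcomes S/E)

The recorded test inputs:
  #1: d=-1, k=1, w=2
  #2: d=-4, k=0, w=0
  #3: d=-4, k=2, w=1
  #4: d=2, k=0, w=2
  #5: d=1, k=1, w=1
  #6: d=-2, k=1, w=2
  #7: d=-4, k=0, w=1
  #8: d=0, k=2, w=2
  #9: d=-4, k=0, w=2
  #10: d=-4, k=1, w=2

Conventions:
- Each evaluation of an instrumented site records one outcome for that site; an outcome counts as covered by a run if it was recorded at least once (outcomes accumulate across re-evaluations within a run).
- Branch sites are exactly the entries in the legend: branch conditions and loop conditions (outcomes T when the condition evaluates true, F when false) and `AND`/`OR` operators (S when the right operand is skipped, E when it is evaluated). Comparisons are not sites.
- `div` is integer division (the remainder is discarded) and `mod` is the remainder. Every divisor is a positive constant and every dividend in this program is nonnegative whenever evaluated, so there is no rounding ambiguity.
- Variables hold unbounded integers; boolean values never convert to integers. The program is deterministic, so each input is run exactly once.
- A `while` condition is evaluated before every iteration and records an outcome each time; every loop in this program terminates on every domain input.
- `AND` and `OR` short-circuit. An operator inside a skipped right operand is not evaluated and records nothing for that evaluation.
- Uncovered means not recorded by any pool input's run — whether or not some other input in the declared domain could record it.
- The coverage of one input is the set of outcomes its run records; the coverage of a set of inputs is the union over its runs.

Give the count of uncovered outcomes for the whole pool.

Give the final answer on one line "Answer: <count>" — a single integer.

run #1 (d=-1, k=1, w=2) runs B1->T, B1->F, B3->E, B2->F, B4->T, B5->T, B7->S, B6->F; records B1=T, B1=F, B2=F, B3=E, B4=T, B5=T, B6=F, B7=S
run #2 (d=-4, k=0, w=0) runs B1->F, B3->S, B2->T, B5->T, B7->E, B6->T; records B1=F, B2=T, B3=S, B5=T, B6=T, B7=E
run #3 (d=-4, k=2, w=1) runs B1->F, B3->E, B2->F, B4->F, B5->T, B7->E, B6->T; records B1=F, B2=F, B3=E, B4=F, B5=T, B6=T, B7=E
run #4 (d=2, k=0, w=2) runs B1->T, B1->F, B3->S, B2->T, B5->T, B7->S, B6->F; records B1=T, B1=F, B2=T, B3=S, B5=T, B6=F, B7=S
run #5 (d=1, k=1, w=1) runs B1->F, B3->S, B2->T, B5->T, B7->E, B6->F; records B1=F, B2=T, B3=S, B5=T, B6=F, B7=E
run #6 (d=-2, k=1, w=2) runs B1->T, B1->F, B3->E, B2->F, B4->T, B5->T, B7->S, B6->F; records B1=T, B1=F, B2=F, B3=E, B4=T, B5=T, B6=F, B7=S
run #7 (d=-4, k=0, w=1) runs B1->T, B1->F, B3->E, B2->F, B4->T, B5->T, B7->E, B6->T; records B1=T, B1=F, B2=F, B3=E, B4=T, B5=T, B6=T, B7=E
run #8 (d=0, k=2, w=2) runs B1->F, B3->S, B2->T, B5->F, B7->S, B6->F; records B1=F, B2=T, B3=S, B5=F, B6=F, B7=S
run #9 (d=-4, k=0, w=2) runs B1->T, B1->F, B3->S, B2->T, B5->T, B7->S, B6->F; records B1=T, B1=F, B2=T, B3=S, B5=T, B6=F, B7=S
run #10 (d=-4, k=1, w=2) runs B1->T, B1->F, B3->E, B2->F, B4->T, B5->T, B7->S, B6->F; records B1=T, B1=F, B2=F, B3=E, B4=T, B5=T, B6=F, B7=S
union over the pool: B1=T, B1=F, B2=T, B2=F, B3=S, B3=E, B4=T, B4=F, B5=T, B5=F, B6=T, B6=F, B7=S, B7=E
uncovered (0 of 14): none

Answer: 0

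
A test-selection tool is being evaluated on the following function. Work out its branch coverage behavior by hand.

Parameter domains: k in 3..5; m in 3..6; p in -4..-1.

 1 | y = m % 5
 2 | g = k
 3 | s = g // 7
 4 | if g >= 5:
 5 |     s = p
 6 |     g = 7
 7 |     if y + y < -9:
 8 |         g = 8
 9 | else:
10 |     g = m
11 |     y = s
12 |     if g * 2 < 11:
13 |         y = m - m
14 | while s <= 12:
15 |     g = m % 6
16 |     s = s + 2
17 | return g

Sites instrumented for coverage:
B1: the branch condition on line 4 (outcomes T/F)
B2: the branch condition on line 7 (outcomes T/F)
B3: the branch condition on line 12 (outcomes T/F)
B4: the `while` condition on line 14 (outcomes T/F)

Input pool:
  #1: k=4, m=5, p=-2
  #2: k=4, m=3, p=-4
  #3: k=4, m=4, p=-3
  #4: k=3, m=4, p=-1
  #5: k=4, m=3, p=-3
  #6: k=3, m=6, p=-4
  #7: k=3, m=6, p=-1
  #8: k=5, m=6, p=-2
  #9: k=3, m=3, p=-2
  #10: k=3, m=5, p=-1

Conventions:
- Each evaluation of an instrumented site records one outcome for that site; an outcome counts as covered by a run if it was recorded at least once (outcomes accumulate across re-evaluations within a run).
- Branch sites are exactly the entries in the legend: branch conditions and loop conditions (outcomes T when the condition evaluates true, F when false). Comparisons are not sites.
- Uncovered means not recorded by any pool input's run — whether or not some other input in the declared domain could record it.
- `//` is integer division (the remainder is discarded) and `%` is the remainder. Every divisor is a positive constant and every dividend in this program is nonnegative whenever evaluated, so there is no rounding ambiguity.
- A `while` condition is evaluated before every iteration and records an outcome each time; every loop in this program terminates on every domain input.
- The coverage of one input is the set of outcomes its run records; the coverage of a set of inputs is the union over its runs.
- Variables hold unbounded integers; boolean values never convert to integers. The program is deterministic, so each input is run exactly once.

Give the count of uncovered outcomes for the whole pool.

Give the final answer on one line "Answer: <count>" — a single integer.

input #1, k=4, m=5, p=-2: outcomes B1=F, B3=T, B4=T, B4=F
input #2, k=4, m=3, p=-4: outcomes B1=F, B3=T, B4=T, B4=F
input #3, k=4, m=4, p=-3: outcomes B1=F, B3=T, B4=T, B4=F
input #4, k=3, m=4, p=-1: outcomes B1=F, B3=T, B4=T, B4=F
input #5, k=4, m=3, p=-3: outcomes B1=F, B3=T, B4=T, B4=F
input #6, k=3, m=6, p=-4: outcomes B1=F, B3=F, B4=T, B4=F
input #7, k=3, m=6, p=-1: outcomes B1=F, B3=F, B4=T, B4=F
input #8, k=5, m=6, p=-2: outcomes B1=T, B2=F, B4=T, B4=F
input #9, k=3, m=3, p=-2: outcomes B1=F, B3=T, B4=T, B4=F
input #10, k=3, m=5, p=-1: outcomes B1=F, B3=T, B4=T, B4=F
union over the pool: B1=T, B1=F, B2=F, B3=T, B3=F, B4=T, B4=F
uncovered (1 of 8): B2=T

Answer: 1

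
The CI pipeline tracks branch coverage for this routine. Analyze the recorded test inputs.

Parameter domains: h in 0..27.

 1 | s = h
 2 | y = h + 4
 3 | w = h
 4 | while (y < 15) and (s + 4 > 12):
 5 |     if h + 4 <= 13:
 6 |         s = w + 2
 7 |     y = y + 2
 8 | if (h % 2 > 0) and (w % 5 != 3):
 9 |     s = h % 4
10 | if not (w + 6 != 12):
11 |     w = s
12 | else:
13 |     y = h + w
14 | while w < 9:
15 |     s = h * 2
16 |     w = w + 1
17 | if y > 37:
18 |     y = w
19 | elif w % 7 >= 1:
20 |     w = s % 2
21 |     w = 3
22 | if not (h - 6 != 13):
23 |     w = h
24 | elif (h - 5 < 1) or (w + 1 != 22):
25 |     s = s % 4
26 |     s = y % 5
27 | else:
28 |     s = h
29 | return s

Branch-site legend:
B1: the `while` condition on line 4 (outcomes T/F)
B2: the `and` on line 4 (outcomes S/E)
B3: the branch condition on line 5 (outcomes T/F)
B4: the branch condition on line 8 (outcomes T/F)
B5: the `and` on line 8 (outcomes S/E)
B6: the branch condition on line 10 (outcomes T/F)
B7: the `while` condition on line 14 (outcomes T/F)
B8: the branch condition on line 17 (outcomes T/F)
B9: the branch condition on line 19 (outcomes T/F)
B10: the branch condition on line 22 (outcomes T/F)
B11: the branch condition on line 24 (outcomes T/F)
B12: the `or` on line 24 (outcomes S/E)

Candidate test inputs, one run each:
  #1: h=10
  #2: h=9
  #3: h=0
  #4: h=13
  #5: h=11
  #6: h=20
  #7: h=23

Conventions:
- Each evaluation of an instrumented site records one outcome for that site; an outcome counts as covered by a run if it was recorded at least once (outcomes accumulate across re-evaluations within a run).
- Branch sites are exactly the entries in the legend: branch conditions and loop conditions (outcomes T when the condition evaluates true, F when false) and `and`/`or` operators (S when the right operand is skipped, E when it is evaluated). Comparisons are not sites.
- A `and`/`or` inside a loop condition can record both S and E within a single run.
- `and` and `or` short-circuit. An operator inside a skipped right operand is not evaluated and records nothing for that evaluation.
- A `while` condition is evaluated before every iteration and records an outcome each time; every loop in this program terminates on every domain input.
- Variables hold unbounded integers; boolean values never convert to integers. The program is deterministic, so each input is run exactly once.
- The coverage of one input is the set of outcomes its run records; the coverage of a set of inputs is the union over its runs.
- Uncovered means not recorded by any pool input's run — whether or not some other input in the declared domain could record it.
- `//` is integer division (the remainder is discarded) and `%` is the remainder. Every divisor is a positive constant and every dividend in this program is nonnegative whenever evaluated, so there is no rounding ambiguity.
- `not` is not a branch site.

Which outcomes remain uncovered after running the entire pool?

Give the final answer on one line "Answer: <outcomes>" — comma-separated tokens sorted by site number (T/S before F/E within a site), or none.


#1 (h=10) -> B2->E, B1->T, B3->F, B2->S, B1->F, B5->S, B4->F, B6->F, B7->F, B8->F, B9->T, B10->F, B12->E, B11->T; covered: B1=T, B1=F, B2=S, B2=E, B3=F, B4=F, B5=S, B6=F, B7=F, B8=F, B9=T, B10=F, B11=T, B12=E
#2 (h=9) -> B2->E, B1->T, B3->T, B2->S, B1->F, B5->E, B4->T, B6->F, B7->F, B8->F, B9->T, B10->F, B12->E, B11->T; covered: B1=T, B1=F, B2=S, B2=E, B3=T, B4=T, B5=E, B6=F, B7=F, B8=F, B9=T, B10=F, B11=T, B12=E
#3 (h=0) -> B2->E, B1->F, B5->S, B4->F, B6->F, B7->T, B7->T, B7->T, B7->T, B7->T, B7->T, B7->T, B7->T, B7->T, ...; covered: B1=F, B2=E, B4=F, B5=S, B6=F, B7=T, B7=F, B8=F, B9=T, B10=F, B11=T, B12=S
#4 (h=13) -> B2->S, B1->F, B5->E, B4->F, B6->F, B7->F, B8->F, B9->T, B10->F, B12->E, B11->T; covered: B1=F, B2=S, B4=F, B5=E, B6=F, B7=F, B8=F, B9=T, B10=F, B11=T, B12=E
#5 (h=11) -> B2->S, B1->F, B5->E, B4->T, B6->F, B7->F, B8->F, B9->T, B10->F, B12->E, B11->T; covered: B1=F, B2=S, B4=T, B5=E, B6=F, B7=F, B8=F, B9=T, B10=F, B11=T, B12=E
#6 (h=20) -> B2->S, B1->F, B5->S, B4->F, B6->F, B7->F, B8->T, B10->F, B12->E, B11->T; covered: B1=F, B2=S, B4=F, B5=S, B6=F, B7=F, B8=T, B10=F, B11=T, B12=E
#7 (h=23) -> B2->S, B1->F, B5->E, B4->F, B6->F, B7->F, B8->T, B10->F, B12->E, B11->T; covered: B1=F, B2=S, B4=F, B5=E, B6=F, B7=F, B8=T, B10=F, B11=T, B12=E
union over the pool: B1=T, B1=F, B2=S, B2=E, B3=T, B3=F, B4=T, B4=F, B5=S, B5=E, B6=F, B7=T, B7=F, B8=T, B8=F, B9=T, B10=F, B11=T, B12=S, B12=E
uncovered (4 of 24): B6=T, B9=F, B10=T, B11=F
Answer: B6=T, B9=F, B10=T, B11=F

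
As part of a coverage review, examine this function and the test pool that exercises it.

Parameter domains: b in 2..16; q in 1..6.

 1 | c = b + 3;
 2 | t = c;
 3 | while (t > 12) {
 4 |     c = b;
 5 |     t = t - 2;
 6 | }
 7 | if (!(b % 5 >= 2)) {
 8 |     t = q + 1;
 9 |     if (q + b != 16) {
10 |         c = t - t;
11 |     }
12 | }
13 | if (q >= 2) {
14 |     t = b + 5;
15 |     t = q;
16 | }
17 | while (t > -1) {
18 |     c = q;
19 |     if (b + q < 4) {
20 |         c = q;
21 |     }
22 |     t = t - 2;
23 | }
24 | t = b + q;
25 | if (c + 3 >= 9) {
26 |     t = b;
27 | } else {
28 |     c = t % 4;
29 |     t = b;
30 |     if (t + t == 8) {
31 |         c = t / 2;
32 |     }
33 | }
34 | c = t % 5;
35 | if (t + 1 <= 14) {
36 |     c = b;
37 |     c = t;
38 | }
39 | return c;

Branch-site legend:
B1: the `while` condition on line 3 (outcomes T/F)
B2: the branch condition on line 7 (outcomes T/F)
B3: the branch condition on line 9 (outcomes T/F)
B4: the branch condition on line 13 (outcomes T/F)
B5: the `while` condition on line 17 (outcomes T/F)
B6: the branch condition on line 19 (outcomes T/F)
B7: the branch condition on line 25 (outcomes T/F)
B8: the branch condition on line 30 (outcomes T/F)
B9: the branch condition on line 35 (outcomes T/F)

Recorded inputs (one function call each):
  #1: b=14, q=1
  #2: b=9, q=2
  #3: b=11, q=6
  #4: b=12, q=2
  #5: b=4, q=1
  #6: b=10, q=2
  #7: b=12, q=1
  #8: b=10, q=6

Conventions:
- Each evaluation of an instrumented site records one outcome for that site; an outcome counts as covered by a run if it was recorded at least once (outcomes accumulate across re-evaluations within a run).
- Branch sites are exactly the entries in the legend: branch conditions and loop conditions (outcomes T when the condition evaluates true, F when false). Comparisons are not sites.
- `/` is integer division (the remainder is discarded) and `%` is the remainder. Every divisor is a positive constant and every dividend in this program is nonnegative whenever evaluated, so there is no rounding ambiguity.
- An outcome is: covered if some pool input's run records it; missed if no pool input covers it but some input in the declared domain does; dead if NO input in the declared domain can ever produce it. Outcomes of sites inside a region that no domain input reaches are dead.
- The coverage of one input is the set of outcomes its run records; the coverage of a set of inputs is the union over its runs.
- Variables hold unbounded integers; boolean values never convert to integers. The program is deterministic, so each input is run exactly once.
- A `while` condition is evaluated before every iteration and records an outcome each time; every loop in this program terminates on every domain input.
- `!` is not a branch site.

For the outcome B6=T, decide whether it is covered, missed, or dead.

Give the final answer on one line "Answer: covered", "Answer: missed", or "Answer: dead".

no pool input records B6=T
but domain input (b=2, q=1) does record it -> reachable, so missed

Answer: missed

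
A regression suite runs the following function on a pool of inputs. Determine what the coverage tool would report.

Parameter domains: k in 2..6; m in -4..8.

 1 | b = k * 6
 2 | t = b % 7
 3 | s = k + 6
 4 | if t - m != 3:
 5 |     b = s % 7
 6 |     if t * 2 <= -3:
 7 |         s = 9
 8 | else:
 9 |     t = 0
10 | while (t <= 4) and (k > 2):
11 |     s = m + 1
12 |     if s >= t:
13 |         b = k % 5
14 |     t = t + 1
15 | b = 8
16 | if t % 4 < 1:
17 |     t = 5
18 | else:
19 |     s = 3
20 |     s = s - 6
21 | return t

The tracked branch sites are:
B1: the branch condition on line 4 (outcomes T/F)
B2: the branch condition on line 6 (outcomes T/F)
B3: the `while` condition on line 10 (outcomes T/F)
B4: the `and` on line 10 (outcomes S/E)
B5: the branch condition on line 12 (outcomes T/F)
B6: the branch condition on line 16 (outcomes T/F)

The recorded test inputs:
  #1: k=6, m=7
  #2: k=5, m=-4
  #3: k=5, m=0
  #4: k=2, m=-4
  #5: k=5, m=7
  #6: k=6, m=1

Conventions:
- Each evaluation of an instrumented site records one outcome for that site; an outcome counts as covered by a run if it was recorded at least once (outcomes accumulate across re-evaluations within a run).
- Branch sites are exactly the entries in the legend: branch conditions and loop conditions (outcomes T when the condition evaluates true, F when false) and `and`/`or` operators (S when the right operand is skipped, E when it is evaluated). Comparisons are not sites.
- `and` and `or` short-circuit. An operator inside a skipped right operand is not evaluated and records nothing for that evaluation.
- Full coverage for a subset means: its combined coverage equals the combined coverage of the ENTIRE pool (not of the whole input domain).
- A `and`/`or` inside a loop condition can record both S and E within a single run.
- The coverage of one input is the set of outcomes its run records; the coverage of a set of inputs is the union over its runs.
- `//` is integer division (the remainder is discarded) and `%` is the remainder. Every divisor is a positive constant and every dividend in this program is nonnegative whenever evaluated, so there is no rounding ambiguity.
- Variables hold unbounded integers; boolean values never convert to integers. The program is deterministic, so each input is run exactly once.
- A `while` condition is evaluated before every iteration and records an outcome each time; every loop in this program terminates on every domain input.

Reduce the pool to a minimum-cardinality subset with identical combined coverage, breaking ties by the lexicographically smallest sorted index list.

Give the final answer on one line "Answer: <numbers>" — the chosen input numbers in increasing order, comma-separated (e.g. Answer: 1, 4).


input #1 (k=6, m=7): events B1->T, B2->F, B4->E, B3->T, B5->T, B4->E, B3->T, B5->T, B4->E, B3->T, B5->T, B4->E, B3->T, B5->T, ...; covers B1=T, B2=F, B3=T, B3=F, B4=S, B4=E, B5=T, B6=F
input #2 (k=5, m=-4): events B1->T, B2->F, B4->E, B3->T, B5->F, B4->E, B3->T, B5->F, B4->E, B3->T, B5->F, B4->S, B3->F, B6->F; covers B1=T, B2=F, B3=T, B3=F, B4=S, B4=E, B5=F, B6=F
input #3 (k=5, m=0): events B1->T, B2->F, B4->E, B3->T, B5->F, B4->E, B3->T, B5->F, B4->E, B3->T, B5->F, B4->S, B3->F, B6->F; covers B1=T, B2=F, B3=T, B3=F, B4=S, B4=E, B5=F, B6=F
input #4 (k=2, m=-4): events B1->T, B2->F, B4->S, B3->F, B6->F; covers B1=T, B2=F, B3=F, B4=S, B6=F
input #5 (k=5, m=7): events B1->T, B2->F, B4->E, B3->T, B5->T, B4->E, B3->T, B5->T, B4->E, B3->T, B5->T, B4->S, B3->F, B6->F; covers B1=T, B2=F, B3=T, B3=F, B4=S, B4=E, B5=T, B6=F
input #6 (k=6, m=1): events B1->T, B2->F, B4->E, B3->T, B5->T, B4->E, B3->T, B5->T, B4->E, B3->T, B5->F, B4->E, B3->T, B5->F, ...; covers B1=T, B2=F, B3=T, B3=F, B4=S, B4=E, B5=T, B5=F, B6=F
together the pool reaches 9 outcomes: B1=T, B2=F, B3=T, B3=F, B4=S, B4=E, B5=T, B5=F, B6=F
size 1: inputs {6} cover all 9 outcomes, and no lexicographically smaller subset of this size does
Answer: 6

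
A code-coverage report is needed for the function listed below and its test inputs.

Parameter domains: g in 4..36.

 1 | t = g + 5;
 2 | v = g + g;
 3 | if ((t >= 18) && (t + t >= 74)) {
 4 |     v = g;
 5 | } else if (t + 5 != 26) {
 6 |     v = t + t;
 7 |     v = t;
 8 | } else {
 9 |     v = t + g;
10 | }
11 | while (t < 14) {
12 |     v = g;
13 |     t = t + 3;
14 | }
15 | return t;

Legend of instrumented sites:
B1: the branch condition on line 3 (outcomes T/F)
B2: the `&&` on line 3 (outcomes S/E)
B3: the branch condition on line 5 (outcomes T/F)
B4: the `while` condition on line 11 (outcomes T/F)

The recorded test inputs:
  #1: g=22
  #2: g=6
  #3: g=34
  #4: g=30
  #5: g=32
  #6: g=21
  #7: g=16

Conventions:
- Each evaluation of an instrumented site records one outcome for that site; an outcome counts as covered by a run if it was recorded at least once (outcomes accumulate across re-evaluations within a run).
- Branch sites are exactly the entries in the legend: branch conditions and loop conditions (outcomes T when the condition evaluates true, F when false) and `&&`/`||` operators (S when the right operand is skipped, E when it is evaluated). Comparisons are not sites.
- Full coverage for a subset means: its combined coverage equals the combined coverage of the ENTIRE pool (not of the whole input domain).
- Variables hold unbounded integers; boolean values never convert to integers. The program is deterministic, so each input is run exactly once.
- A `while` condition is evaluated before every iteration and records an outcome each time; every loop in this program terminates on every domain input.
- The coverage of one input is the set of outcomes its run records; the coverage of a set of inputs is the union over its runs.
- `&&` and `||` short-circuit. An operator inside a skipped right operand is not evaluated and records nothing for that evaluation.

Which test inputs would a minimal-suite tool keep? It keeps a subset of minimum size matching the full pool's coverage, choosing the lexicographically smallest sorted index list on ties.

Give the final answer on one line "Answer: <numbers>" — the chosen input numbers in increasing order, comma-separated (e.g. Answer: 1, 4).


#1 (g=22) -> B2->E, B1->F, B3->T, B4->F; covered: B1=F, B2=E, B3=T, B4=F
#2 (g=6) -> B2->S, B1->F, B3->T, B4->T, B4->F; covered: B1=F, B2=S, B3=T, B4=T, B4=F
#3 (g=34) -> B2->E, B1->T, B4->F; covered: B1=T, B2=E, B4=F
#4 (g=30) -> B2->E, B1->F, B3->T, B4->F; covered: B1=F, B2=E, B3=T, B4=F
#5 (g=32) -> B2->E, B1->T, B4->F; covered: B1=T, B2=E, B4=F
#6 (g=21) -> B2->E, B1->F, B3->T, B4->F; covered: B1=F, B2=E, B3=T, B4=F
#7 (g=16) -> B2->E, B1->F, B3->F, B4->F; covered: B1=F, B2=E, B3=F, B4=F
pool-wide coverage (8 outcomes): B1=T, B1=F, B2=S, B2=E, B3=T, B3=F, B4=T, B4=F
size 1 is not enough: best union over all size-1 subsets is 5/8
size 2 is not enough: best union over all size-2 subsets is 7/8
at size 3, {2, 3, 7} reaches all 8 outcomes; every lexicographically earlier size-3 subset fails
Answer: 2, 3, 7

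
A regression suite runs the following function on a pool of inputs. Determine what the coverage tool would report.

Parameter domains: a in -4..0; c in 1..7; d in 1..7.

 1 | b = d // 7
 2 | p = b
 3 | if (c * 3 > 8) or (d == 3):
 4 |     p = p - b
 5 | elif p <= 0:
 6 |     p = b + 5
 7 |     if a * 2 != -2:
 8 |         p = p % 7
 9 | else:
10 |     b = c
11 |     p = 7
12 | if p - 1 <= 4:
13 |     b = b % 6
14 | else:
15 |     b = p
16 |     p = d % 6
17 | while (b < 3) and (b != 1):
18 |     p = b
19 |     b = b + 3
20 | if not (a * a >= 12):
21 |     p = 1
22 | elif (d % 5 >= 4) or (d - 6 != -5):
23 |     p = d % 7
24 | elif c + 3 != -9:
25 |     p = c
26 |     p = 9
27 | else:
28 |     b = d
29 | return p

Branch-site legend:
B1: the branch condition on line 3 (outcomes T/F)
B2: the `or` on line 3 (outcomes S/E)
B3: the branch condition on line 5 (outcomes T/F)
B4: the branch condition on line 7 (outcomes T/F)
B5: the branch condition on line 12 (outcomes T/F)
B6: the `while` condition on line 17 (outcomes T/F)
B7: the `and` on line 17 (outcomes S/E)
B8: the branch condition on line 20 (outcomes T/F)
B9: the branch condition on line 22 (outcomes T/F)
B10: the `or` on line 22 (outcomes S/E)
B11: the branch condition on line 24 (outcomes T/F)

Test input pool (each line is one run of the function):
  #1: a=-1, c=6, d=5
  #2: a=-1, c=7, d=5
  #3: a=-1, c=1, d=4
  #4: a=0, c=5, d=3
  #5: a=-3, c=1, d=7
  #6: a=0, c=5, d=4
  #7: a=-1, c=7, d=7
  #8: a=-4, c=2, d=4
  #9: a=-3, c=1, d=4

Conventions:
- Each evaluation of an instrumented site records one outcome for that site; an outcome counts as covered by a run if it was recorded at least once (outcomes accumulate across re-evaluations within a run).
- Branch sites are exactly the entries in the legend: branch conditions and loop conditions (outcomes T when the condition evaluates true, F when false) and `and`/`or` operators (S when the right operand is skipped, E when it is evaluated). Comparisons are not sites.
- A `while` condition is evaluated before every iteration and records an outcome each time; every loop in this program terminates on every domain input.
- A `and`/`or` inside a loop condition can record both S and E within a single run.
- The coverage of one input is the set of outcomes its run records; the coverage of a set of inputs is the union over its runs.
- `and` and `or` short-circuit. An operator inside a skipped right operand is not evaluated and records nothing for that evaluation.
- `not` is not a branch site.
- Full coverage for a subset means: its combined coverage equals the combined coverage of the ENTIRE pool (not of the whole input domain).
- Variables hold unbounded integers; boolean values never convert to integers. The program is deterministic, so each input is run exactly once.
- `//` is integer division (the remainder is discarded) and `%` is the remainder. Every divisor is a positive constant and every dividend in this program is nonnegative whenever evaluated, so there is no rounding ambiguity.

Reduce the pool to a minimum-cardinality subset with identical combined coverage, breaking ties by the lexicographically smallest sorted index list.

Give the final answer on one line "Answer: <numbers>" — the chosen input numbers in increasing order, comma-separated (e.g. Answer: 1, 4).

input #1 (a=-1, c=6, d=5): events B2->S, B1->T, B5->T, B7->E, B6->T, B7->S, B6->F, B8->T; covers B1=T, B2=S, B5=T, B6=T, B6=F, B7=S, B7=E, B8=T
input #2 (a=-1, c=7, d=5): events B2->S, B1->T, B5->T, B7->E, B6->T, B7->S, B6->F, B8->T; covers B1=T, B2=S, B5=T, B6=T, B6=F, B7=S, B7=E, B8=T
input #3 (a=-1, c=1, d=4): events B2->E, B1->F, B3->T, B4->F, B5->T, B7->E, B6->T, B7->S, B6->F, B8->T; covers B1=F, B2=E, B3=T, B4=F, B5=T, B6=T, B6=F, B7=S, B7=E, B8=T
input #4 (a=0, c=5, d=3): events B2->S, B1->T, B5->T, B7->E, B6->T, B7->S, B6->F, B8->T; covers B1=T, B2=S, B5=T, B6=T, B6=F, B7=S, B7=E, B8=T
input #5 (a=-3, c=1, d=7): events B2->E, B1->F, B3->F, B5->F, B7->S, B6->F, B8->T; covers B1=F, B2=E, B3=F, B5=F, B6=F, B7=S, B8=T
input #6 (a=0, c=5, d=4): events B2->S, B1->T, B5->T, B7->E, B6->T, B7->S, B6->F, B8->T; covers B1=T, B2=S, B5=T, B6=T, B6=F, B7=S, B7=E, B8=T
input #7 (a=-1, c=7, d=7): events B2->S, B1->T, B5->T, B7->E, B6->F, B8->T; covers B1=T, B2=S, B5=T, B6=F, B7=E, B8=T
input #8 (a=-4, c=2, d=4): events B2->E, B1->F, B3->T, B4->T, B5->T, B7->E, B6->T, B7->S, B6->F, B8->F, B10->S, B9->T; covers B1=F, B2=E, B3=T, B4=T, B5=T, B6=T, B6=F, B7=S, B7=E, B8=F, B9=T, B10=S
input #9 (a=-3, c=1, d=4): events B2->E, B1->F, B3->T, B4->T, B5->T, B7->E, B6->T, B7->S, B6->F, B8->T; covers B1=F, B2=E, B3=T, B4=T, B5=T, B6=T, B6=F, B7=S, B7=E, B8=T
together the pool reaches 18 outcomes: B1=T, B1=F, B2=S, B2=E, B3=T, B3=F, B4=T, B4=F, B5=T, B5=F, B6=T, B6=F, B7=S, B7=E, B8=T, B8=F, B9=T, B10=S
size 1 is not enough: best union over all size-1 subsets is 12/18
size 2 is not enough: best union over all size-2 subsets is 15/18
size 3 is not enough: best union over all size-3 subsets is 17/18
the canonical winner is {1, 3, 5, 8}: size 4, full 18-outcome coverage, earliest index list among size-4 covers

Answer: 1, 3, 5, 8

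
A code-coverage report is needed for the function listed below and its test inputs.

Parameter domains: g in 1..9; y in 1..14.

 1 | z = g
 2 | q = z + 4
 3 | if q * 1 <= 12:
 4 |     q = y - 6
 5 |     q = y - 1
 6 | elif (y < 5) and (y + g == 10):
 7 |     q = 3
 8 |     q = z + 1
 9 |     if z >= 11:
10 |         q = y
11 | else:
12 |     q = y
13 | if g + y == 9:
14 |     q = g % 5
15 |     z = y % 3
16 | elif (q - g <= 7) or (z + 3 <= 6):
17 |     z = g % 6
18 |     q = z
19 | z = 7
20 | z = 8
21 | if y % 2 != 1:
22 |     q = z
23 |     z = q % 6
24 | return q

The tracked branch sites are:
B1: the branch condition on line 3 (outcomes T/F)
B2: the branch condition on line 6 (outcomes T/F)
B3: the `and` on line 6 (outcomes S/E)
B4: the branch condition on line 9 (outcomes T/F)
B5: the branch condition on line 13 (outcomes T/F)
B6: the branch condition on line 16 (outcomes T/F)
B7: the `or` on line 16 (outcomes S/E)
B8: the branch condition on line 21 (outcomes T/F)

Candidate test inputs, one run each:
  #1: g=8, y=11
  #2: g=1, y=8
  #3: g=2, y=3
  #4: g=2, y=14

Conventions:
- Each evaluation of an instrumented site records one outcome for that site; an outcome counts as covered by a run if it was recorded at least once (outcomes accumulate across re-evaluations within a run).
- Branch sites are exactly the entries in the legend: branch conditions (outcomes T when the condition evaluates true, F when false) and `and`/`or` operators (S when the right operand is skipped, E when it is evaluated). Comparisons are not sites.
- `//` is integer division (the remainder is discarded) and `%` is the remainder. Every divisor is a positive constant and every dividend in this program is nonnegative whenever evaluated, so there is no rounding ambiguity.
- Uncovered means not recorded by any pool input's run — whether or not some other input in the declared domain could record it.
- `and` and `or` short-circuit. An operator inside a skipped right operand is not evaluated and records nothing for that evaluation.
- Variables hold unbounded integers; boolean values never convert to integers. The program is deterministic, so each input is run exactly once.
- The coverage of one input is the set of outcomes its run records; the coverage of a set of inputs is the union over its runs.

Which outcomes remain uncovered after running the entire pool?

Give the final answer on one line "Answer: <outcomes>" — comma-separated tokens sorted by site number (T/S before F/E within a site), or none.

input #1, g=8, y=11: events B1->T, B5->F, B7->S, B6->T, B8->F; outcomes B1=T, B5=F, B6=T, B7=S, B8=F
input #2, g=1, y=8: events B1->T, B5->T, B8->T; outcomes B1=T, B5=T, B8=T
input #3, g=2, y=3: events B1->T, B5->F, B7->S, B6->T, B8->F; outcomes B1=T, B5=F, B6=T, B7=S, B8=F
input #4, g=2, y=14: events B1->T, B5->F, B7->E, B6->T, B8->T; outcomes B1=T, B5=F, B6=T, B7=E, B8=T
union over the pool: B1=T, B5=T, B5=F, B6=T, B7=S, B7=E, B8=T, B8=F
uncovered (8 of 16): B1=F, B2=T, B2=F, B3=S, B3=E, B4=T, B4=F, B6=F

Answer: B1=F, B2=T, B2=F, B3=S, B3=E, B4=T, B4=F, B6=F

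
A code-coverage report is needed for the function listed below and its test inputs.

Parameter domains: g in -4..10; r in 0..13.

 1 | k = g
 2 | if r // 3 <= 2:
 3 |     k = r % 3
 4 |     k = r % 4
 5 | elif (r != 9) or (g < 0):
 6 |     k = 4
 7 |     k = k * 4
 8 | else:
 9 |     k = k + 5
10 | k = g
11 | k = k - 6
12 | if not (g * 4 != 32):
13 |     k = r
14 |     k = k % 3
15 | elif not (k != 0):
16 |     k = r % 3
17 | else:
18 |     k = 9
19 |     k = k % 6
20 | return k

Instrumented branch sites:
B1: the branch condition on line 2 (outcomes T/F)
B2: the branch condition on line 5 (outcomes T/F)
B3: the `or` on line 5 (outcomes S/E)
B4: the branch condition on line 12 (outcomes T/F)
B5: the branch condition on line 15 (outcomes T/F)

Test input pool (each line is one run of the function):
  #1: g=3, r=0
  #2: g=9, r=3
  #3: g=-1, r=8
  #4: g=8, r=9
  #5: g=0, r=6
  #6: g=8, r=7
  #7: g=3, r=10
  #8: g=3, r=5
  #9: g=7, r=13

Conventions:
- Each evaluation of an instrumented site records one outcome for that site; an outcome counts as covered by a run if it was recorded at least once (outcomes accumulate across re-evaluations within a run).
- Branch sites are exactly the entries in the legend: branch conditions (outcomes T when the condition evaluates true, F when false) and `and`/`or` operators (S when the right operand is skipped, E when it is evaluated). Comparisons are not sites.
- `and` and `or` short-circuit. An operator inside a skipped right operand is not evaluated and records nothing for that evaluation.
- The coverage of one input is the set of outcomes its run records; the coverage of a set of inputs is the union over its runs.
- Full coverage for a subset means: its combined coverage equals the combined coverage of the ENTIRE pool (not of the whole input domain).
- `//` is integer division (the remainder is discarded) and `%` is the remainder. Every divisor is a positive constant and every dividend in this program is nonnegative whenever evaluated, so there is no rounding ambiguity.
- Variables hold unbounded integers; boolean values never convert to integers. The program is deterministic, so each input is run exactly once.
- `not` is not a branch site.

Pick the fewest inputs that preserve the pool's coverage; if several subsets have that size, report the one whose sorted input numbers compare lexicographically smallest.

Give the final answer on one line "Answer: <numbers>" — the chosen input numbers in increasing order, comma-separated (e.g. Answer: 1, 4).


input #1, g=3, r=0: events B1->T, B4->F, B5->F; outcomes B1=T, B4=F, B5=F
input #2, g=9, r=3: events B1->T, B4->F, B5->F; outcomes B1=T, B4=F, B5=F
input #3, g=-1, r=8: events B1->T, B4->F, B5->F; outcomes B1=T, B4=F, B5=F
input #4, g=8, r=9: events B1->F, B3->E, B2->F, B4->T; outcomes B1=F, B2=F, B3=E, B4=T
input #5, g=0, r=6: events B1->T, B4->F, B5->F; outcomes B1=T, B4=F, B5=F
input #6, g=8, r=7: events B1->T, B4->T; outcomes B1=T, B4=T
input #7, g=3, r=10: events B1->F, B3->S, B2->T, B4->F, B5->F; outcomes B1=F, B2=T, B3=S, B4=F, B5=F
input #8, g=3, r=5: events B1->T, B4->F, B5->F; outcomes B1=T, B4=F, B5=F
input #9, g=7, r=13: events B1->F, B3->S, B2->T, B4->F, B5->F; outcomes B1=F, B2=T, B3=S, B4=F, B5=F
pool-wide coverage (9 outcomes): B1=T, B1=F, B2=T, B2=F, B3=S, B3=E, B4=T, B4=F, B5=F
no size-1 subset reaches all 9 outcomes (best union: 5/9)
no size-2 subset reaches all 9 outcomes (best union: 8/9)
at size 3, {1, 4, 7} reaches all 9 outcomes; every lexicographically earlier size-3 subset fails
Answer: 1, 4, 7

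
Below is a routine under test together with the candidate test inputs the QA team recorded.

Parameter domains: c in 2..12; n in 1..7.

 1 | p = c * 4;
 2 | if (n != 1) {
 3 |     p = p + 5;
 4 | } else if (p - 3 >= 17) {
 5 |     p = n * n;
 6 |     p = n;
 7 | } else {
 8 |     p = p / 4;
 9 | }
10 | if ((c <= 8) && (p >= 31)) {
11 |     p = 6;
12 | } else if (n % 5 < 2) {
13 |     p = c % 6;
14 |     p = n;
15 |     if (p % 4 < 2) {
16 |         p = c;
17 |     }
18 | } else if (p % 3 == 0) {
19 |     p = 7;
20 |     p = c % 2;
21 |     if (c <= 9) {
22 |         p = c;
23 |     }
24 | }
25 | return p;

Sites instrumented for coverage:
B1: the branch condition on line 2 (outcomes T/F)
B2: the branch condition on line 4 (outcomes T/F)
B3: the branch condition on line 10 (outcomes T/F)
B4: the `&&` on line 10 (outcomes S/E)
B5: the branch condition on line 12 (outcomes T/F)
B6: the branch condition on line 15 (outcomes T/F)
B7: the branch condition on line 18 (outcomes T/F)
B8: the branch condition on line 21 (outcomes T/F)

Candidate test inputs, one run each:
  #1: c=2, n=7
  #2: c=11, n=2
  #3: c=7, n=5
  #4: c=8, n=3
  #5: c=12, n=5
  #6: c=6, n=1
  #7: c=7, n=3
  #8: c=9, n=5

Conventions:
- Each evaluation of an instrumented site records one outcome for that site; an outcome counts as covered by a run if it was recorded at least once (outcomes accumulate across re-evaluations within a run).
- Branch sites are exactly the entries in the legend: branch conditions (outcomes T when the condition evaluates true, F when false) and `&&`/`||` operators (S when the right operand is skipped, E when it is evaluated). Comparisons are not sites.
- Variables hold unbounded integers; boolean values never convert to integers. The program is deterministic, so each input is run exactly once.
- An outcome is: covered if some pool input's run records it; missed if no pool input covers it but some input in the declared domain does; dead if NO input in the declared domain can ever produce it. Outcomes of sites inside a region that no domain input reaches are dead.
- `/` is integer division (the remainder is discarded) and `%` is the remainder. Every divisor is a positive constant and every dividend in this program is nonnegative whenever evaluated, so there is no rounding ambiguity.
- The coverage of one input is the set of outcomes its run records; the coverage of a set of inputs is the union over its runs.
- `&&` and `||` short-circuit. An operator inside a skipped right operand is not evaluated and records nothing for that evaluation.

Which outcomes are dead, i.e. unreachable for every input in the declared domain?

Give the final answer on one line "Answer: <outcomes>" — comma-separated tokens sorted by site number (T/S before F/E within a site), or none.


checking every outcome against all 77 domain inputs:
  reachable outcomes have witnesses, e.g. B1=T (e.g. c=2, n=2), B1=F (e.g. c=2, n=1), B2=T (e.g. c=5, n=1), B2=F (e.g. c=2, n=1)
Answer: none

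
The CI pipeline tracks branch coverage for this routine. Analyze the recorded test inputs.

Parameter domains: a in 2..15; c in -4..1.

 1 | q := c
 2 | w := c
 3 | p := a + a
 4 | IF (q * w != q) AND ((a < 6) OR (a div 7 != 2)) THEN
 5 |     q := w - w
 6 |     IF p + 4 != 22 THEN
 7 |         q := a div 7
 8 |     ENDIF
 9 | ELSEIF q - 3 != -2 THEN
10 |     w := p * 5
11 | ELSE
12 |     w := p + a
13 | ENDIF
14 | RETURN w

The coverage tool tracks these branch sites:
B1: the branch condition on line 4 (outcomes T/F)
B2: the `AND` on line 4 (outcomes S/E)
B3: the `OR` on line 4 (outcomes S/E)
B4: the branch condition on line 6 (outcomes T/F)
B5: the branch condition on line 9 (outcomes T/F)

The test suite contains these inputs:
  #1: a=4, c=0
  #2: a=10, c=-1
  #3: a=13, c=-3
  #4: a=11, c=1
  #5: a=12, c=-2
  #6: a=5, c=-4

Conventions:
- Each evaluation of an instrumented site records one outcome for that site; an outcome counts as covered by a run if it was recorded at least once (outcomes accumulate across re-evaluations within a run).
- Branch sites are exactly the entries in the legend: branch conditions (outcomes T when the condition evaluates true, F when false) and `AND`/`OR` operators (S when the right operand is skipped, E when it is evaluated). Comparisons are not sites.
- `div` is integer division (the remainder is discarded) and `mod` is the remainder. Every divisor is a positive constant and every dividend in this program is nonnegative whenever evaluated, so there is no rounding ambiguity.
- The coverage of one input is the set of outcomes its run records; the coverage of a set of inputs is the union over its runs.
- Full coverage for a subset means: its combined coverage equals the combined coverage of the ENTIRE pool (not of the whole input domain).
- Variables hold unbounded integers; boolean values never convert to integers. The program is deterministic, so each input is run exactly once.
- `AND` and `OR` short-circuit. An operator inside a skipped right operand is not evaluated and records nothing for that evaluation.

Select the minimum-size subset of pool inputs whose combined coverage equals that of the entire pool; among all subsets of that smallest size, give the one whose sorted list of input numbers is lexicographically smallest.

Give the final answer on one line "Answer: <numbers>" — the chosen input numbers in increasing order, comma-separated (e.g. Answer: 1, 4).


test 1 (a=4, c=0) hits B1=F, B2=S, B5=T
test 2 (a=10, c=-1) hits B1=T, B2=E, B3=E, B4=T
test 3 (a=13, c=-3) hits B1=T, B2=E, B3=E, B4=T
test 4 (a=11, c=1) hits B1=F, B2=S, B5=F
test 5 (a=12, c=-2) hits B1=T, B2=E, B3=E, B4=T
test 6 (a=5, c=-4) hits B1=T, B2=E, B3=S, B4=T
union over all inputs: B1=T, B1=F, B2=S, B2=E, B3=S, B3=E, B4=T, B5=T, B5=F (9 outcomes)
no size-1 subset reaches all 9 outcomes (best union: 4/9)
no size-2 subset reaches all 9 outcomes (best union: 7/9)
no size-3 subset reaches all 9 outcomes (best union: 8/9)
inputs {1, 2, 4, 6} (size 4) cover everything; no size-4 subset with a lexicographically smaller index list covers all 9
Answer: 1, 2, 4, 6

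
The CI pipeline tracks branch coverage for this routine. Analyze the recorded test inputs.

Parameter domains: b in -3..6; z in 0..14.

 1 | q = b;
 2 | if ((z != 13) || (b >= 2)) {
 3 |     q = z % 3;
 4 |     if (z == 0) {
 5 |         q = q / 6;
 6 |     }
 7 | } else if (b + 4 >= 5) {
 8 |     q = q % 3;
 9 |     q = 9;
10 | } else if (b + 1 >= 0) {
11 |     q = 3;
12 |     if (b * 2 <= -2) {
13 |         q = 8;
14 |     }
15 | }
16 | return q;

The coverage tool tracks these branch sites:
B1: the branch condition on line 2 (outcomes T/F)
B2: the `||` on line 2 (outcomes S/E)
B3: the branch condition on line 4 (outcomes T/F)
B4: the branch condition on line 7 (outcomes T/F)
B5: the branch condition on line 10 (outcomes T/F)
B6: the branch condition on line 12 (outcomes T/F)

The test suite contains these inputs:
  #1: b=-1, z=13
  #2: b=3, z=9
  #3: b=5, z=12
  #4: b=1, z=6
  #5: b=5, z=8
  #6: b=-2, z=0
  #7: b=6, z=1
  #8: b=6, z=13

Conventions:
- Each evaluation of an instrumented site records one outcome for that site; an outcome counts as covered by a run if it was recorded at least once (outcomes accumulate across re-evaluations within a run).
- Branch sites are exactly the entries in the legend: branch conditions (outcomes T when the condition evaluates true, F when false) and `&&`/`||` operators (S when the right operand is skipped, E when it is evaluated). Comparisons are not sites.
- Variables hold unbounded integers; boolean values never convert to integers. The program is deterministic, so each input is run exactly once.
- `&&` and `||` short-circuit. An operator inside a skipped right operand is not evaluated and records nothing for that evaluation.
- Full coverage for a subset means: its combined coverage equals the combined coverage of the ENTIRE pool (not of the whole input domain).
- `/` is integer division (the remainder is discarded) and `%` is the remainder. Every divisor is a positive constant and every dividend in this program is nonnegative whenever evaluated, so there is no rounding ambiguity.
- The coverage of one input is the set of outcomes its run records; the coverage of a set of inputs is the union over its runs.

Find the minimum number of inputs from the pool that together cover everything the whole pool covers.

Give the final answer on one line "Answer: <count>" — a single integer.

run #1 (b=-1, z=13) records B1=F, B2=E, B4=F, B5=T, B6=T
run #2 (b=3, z=9) records B1=T, B2=S, B3=F
run #3 (b=5, z=12) records B1=T, B2=S, B3=F
run #4 (b=1, z=6) records B1=T, B2=S, B3=F
run #5 (b=5, z=8) records B1=T, B2=S, B3=F
run #6 (b=-2, z=0) records B1=T, B2=S, B3=T
run #7 (b=6, z=1) records B1=T, B2=S, B3=F
run #8 (b=6, z=13) records B1=T, B2=E, B3=F
the full pool covers 9 outcomes: B1=T, B1=F, B2=S, B2=E, B3=T, B3=F, B4=F, B5=T, B6=T
every size-1 subset falls short of the 9 outcomes (best: 5/9)
every size-2 subset falls short of the 9 outcomes (best: 8/9)
the canonical winner is {1, 2, 6}: size 3, full 9-outcome coverage, earliest index list among size-3 covers

Answer: 3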